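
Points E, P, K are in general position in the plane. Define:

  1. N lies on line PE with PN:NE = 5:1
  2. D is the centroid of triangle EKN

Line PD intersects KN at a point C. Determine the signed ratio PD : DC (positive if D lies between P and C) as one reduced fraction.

Set E = (0, 0), P = (1, 0), K = (0, 1); any affine frame gives the same invariant.
1. N lies on line PE with PN:NE = 5:1 ⇒ N = (1/6, 0)
2. D is the centroid of triangle EKN ⇒ D = (1/18, 1/3)
line PD meets KN at C = (11/96, 5/16)
D = P + t·(C−P) with t = 16/15, so PD:DC = 16/15:-1/15

PD:DC = -16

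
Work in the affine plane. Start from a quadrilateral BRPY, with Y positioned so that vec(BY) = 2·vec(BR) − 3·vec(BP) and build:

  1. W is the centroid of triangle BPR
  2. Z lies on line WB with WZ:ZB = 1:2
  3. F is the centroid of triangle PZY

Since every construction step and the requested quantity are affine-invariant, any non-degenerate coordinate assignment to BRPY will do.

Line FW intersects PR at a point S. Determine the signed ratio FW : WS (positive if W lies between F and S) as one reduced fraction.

FW:WS = 14/9

Work in coordinates with B = (0, 0), R = (1, 0), P = (0, 1), Y = (2, -3).
1. W is the centroid of triangle BPR ⇒ W = (1/3, 1/3)
2. Z lies on line WB with WZ:ZB = 1:2 ⇒ Z = (2/9, 2/9)
3. F is the centroid of triangle PZY ⇒ F = (20/27, -16/27)
line FW meets PR at S = (1/14, 13/14)
W = F + t·(S−F) with t = 14/23, so FW:WS = 14/23:9/23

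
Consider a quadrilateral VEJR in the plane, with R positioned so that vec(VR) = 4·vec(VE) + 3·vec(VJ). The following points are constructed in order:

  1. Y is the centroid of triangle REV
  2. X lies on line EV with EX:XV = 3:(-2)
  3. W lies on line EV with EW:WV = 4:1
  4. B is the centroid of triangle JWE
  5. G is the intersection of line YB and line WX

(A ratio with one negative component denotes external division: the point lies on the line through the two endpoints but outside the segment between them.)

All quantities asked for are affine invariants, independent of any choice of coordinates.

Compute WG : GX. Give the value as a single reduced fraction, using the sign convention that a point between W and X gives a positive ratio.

Work in coordinates with V = (0, 0), E = (1, 0), J = (0, 1), R = (4, 3).
1. Y is the centroid of triangle REV ⇒ Y = (5/3, 1)
2. X lies on line EV with EX:XV = 3:(-2) ⇒ X = (-2, 0)
3. W lies on line EV with EW:WV = 4:1 ⇒ W = (1/5, 0)
4. B is the centroid of triangle JWE ⇒ B = (2/5, 1/3)
5. G is the intersection of line YB and line WX ⇒ G = (-7/30, 0)
G = W + t·(X−W) with t = 13/66, so WG:GX = t:(1−t) = 13/66:53/66

WG:GX = 13/53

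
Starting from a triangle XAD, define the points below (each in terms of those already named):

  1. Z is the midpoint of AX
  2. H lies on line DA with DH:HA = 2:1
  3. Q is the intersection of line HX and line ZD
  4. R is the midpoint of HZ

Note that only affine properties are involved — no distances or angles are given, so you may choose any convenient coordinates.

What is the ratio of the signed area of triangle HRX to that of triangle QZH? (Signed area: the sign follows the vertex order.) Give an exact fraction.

[HRX]:[QZH] = -5/4

Choose coordinates X = (0, 0), A = (1, 0), D = (0, 1).
1. Z is the midpoint of AX ⇒ Z = (1/2, 0)
2. H lies on line DA with DH:HA = 2:1 ⇒ H = (2/3, 1/3)
3. Q is the intersection of line HX and line ZD ⇒ Q = (2/5, 1/5)
4. R is the midpoint of HZ ⇒ R = (7/12, 1/6)
2·[HRX] = -1/12, 2·[QZH] = 1/15
[HRX]:[QZH] = -1/12:1/15 = -5/4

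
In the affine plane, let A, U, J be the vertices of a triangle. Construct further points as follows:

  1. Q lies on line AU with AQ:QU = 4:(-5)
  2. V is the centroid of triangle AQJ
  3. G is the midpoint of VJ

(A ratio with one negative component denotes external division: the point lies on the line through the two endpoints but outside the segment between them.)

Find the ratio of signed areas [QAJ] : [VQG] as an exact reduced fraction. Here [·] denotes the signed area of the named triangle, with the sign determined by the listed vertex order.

Work in coordinates with A = (0, 0), U = (1, 0), J = (0, 1).
1. Q lies on line AU with AQ:QU = 4:(-5) ⇒ Q = (-4, 0)
2. V is the centroid of triangle AQJ ⇒ V = (-4/3, 1/3)
3. G is the midpoint of VJ ⇒ G = (-2/3, 2/3)
2·[QAJ] = 4, 2·[VQG] = -2/3
[QAJ]:[VQG] = 4:-2/3 = -6

[QAJ]:[VQG] = -6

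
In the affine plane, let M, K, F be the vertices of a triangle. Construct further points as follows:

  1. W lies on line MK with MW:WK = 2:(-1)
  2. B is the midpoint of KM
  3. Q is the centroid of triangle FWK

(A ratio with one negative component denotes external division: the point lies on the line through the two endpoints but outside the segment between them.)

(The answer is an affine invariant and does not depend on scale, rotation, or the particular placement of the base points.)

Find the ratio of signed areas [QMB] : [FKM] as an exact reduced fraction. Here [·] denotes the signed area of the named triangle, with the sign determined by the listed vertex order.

Choose coordinates M = (0, 0), K = (1, 0), F = (0, 1).
1. W lies on line MK with MW:WK = 2:(-1) ⇒ W = (2, 0)
2. B is the midpoint of KM ⇒ B = (1/2, 0)
3. Q is the centroid of triangle FWK ⇒ Q = (1, 1/3)
2·[QMB] = 1/6, 2·[FKM] = -1
[QMB]:[FKM] = 1/6:-1 = -1/6

[QMB]:[FKM] = -1/6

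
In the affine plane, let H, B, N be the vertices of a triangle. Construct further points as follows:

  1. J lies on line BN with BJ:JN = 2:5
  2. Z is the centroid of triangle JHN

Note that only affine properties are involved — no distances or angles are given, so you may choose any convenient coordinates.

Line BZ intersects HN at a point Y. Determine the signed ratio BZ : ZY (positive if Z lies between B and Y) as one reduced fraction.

BZ:ZY = 16/5

Work in coordinates with H = (0, 0), B = (1, 0), N = (0, 1).
1. J lies on line BN with BJ:JN = 2:5 ⇒ J = (5/7, 2/7)
2. Z is the centroid of triangle JHN ⇒ Z = (5/21, 3/7)
line BZ meets HN at Y = (0, 9/16)
Z = B + t·(Y−B) with t = 16/21, so BZ:ZY = 16/21:5/21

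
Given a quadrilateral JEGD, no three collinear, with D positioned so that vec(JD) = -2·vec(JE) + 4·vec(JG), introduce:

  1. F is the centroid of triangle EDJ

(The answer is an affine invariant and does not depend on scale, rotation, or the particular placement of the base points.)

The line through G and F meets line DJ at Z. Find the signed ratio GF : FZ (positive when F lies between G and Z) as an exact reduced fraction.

Choose coordinates J = (0, 0), E = (1, 0), G = (0, 1), D = (-2, 4).
1. F is the centroid of triangle EDJ ⇒ F = (-1/3, 4/3)
line GF meets DJ at Z = (-1, 2)
F = G + t·(Z−G) with t = 1/3, so GF:FZ = 1/3:2/3

GF:FZ = 1/2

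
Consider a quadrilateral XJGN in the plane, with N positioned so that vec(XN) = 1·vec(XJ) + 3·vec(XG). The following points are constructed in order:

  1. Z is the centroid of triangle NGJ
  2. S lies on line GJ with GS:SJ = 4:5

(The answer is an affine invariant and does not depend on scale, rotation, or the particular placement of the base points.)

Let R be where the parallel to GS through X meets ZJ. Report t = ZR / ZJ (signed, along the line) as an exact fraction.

t = 2

Choose coordinates X = (0, 0), J = (1, 0), G = (0, 1), N = (1, 3).
1. Z is the centroid of triangle NGJ ⇒ Z = (2/3, 4/3)
2. S lies on line GJ with GS:SJ = 4:5 ⇒ S = (4/9, 5/9)
through X parallel to GS: direction (4/9, -4/9); meets ZJ at R = (4/3, -4/3)
R = Z + t·(J−Z) with t = 2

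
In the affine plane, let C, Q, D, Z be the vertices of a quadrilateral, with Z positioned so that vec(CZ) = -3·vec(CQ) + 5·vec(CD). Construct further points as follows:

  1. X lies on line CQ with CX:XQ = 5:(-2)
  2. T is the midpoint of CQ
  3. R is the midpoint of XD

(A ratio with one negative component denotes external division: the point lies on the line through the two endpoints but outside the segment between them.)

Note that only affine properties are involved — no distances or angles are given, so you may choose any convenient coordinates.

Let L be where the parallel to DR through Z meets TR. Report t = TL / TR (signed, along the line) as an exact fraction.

t = 29/7

Set C = (0, 0), Q = (1, 0), D = (0, 1), Z = (-3, 5); any affine frame gives the same invariant.
1. X lies on line CQ with CX:XQ = 5:(-2) ⇒ X = (5/3, 0)
2. T is the midpoint of CQ ⇒ T = (1/2, 0)
3. R is the midpoint of XD ⇒ R = (5/6, 1/2)
through Z parallel to DR: direction (5/6, -1/2); meets TR at L = (79/42, 29/14)
L = T + t·(R−T) with t = 29/7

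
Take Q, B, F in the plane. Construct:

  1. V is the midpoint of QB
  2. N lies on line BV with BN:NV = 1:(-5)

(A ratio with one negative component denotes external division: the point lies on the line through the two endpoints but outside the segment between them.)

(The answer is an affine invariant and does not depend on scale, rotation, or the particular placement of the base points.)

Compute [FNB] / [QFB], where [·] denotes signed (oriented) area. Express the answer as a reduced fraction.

Choose coordinates Q = (0, 0), B = (1, 0), F = (0, 1).
1. V is the midpoint of QB ⇒ V = (1/2, 0)
2. N lies on line BV with BN:NV = 1:(-5) ⇒ N = (9/8, 0)
2·[FNB] = -1/8, 2·[QFB] = -1
[FNB]:[QFB] = -1/8:-1 = 1/8

[FNB]:[QFB] = 1/8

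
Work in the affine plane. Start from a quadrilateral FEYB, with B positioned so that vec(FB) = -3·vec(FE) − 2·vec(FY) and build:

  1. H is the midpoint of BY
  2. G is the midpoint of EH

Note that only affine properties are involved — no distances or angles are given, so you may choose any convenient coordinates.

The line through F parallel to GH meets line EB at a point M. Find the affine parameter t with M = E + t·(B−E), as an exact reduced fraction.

t = -1/6

Assign F = (0, 0), E = (1, 0), Y = (0, 1), B = (-3, -2) — the answer is frame-independent, so this choice is without loss of generality.
1. H is the midpoint of BY ⇒ H = (-3/2, -1/2)
2. G is the midpoint of EH ⇒ G = (-1/4, -1/4)
through F parallel to GH: direction (-5/4, -1/4); meets EB at M = (5/3, 1/3)
M = E + t·(B−E) with t = -1/6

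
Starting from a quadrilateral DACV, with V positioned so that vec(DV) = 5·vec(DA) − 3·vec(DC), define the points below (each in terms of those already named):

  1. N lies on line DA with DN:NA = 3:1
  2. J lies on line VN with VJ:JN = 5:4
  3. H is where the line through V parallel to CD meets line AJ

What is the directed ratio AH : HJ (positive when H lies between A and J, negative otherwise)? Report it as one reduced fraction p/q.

Work in coordinates with D = (0, 0), A = (1, 0), C = (0, 1), V = (5, -3).
1. N lies on line DA with DN:NA = 3:1 ⇒ N = (3/4, 0)
2. J lies on line VN with VJ:JN = 5:4 ⇒ J = (95/36, -4/3)
3. H is where the line through V parallel to CD meets line AJ ⇒ H = (5, -192/59)
H = A + t·(J−A) with t = 144/59, so AH:HJ = t:(1−t) = 144/59:-85/59

AH:HJ = -144/85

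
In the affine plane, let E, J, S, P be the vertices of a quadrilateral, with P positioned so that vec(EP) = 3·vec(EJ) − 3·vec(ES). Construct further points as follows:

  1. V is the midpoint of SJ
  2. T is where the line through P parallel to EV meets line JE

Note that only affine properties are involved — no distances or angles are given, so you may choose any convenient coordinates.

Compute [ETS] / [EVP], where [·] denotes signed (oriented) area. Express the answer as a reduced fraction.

[ETS]:[EVP] = -2

Assign E = (0, 0), J = (1, 0), S = (0, 1), P = (3, -3) — the answer is frame-independent, so this choice is without loss of generality.
1. V is the midpoint of SJ ⇒ V = (1/2, 1/2)
2. T is where the line through P parallel to EV meets line JE ⇒ T = (6, 0)
2·[ETS] = 6, 2·[EVP] = -3
[ETS]:[EVP] = 6:-3 = -2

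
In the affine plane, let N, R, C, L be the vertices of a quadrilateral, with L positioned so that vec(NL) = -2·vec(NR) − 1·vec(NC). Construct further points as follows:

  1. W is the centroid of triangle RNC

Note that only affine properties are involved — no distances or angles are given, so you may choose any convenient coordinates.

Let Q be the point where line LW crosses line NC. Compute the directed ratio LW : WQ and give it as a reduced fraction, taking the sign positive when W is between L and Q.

LW:WQ = -7

Work in coordinates with N = (0, 0), R = (1, 0), C = (0, 1), L = (-2, -1).
1. W is the centroid of triangle RNC ⇒ W = (1/3, 1/3)
line LW meets NC at Q = (0, 1/7)
W = L + t·(Q−L) with t = 7/6, so LW:WQ = 7/6:-1/6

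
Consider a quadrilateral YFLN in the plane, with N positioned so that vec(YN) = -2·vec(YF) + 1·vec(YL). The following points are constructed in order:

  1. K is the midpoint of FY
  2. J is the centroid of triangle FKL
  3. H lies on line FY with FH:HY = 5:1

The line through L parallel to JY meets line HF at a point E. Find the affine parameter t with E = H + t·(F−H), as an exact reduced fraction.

t = -2

Choose coordinates Y = (0, 0), F = (1, 0), L = (0, 1), N = (-2, 1).
1. K is the midpoint of FY ⇒ K = (1/2, 0)
2. J is the centroid of triangle FKL ⇒ J = (1/2, 1/3)
3. H lies on line FY with FH:HY = 5:1 ⇒ H = (1/6, 0)
through L parallel to JY: direction (-1/2, -1/3); meets HF at E = (-3/2, 0)
E = H + t·(F−H) with t = -2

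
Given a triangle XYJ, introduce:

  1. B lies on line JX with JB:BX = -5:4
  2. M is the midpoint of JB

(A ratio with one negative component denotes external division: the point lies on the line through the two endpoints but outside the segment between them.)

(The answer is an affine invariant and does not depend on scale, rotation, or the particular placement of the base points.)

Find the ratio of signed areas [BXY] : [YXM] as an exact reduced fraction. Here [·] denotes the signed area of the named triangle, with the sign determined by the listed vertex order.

Choose coordinates X = (0, 0), Y = (1, 0), J = (0, 1).
1. B lies on line JX with JB:BX = -5:4 ⇒ B = (0, -4)
2. M is the midpoint of JB ⇒ M = (0, -3/2)
2·[BXY] = -4, 2·[YXM] = 3/2
[BXY]:[YXM] = -4:3/2 = -8/3

[BXY]:[YXM] = -8/3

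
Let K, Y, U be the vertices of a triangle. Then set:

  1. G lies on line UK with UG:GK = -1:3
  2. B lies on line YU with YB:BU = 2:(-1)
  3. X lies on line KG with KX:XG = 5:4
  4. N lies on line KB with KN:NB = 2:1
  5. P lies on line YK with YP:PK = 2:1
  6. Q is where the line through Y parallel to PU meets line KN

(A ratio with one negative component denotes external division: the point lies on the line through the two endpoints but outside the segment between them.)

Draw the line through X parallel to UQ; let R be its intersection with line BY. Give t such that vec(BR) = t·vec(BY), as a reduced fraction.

t = 7/16

Set K = (0, 0), Y = (1, 0), U = (0, 1); any affine frame gives the same invariant.
1. G lies on line UK with UG:GK = -1:3 ⇒ G = (0, 3/2)
2. B lies on line YU with YB:BU = 2:(-1) ⇒ B = (-1, 2)
3. X lies on line KG with KX:XG = 5:4 ⇒ X = (0, 5/6)
4. N lies on line KB with KN:NB = 2:1 ⇒ N = (-2/3, 4/3)
5. P lies on line YK with YP:PK = 2:1 ⇒ P = (1/3, 0)
6. Q is where the line through Y parallel to PU meets line KN ⇒ Q = (3, -6)
through X parallel to UQ: direction (3, -7); meets BY at R = (-1/8, 9/8)
R = B + t·(Y−B) with t = 7/16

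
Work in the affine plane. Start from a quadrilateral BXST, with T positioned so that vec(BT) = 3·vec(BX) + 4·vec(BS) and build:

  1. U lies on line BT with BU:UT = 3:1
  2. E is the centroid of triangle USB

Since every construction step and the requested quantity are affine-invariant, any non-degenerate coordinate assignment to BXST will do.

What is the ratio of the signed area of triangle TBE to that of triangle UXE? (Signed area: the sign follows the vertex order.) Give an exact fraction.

Work in coordinates with B = (0, 0), X = (1, 0), S = (0, 1), T = (3, 4).
1. U lies on line BT with BU:UT = 3:1 ⇒ U = (9/4, 3)
2. E is the centroid of triangle USB ⇒ E = (3/4, 4/3)
2·[TBE] = -1, 2·[UXE] = -29/12
[TBE]:[UXE] = -1:-29/12 = 12/29

[TBE]:[UXE] = 12/29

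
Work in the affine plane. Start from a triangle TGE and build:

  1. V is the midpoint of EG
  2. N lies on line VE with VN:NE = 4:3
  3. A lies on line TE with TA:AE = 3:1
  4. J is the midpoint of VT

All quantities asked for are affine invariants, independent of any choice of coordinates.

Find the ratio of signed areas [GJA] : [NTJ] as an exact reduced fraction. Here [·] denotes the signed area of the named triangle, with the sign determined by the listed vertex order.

[GJA]:[NTJ] = -35/16

Set T = (0, 0), G = (1, 0), E = (0, 1); any affine frame gives the same invariant.
1. V is the midpoint of EG ⇒ V = (1/2, 1/2)
2. N lies on line VE with VN:NE = 4:3 ⇒ N = (3/14, 11/14)
3. A lies on line TE with TA:AE = 3:1 ⇒ A = (0, 3/4)
4. J is the midpoint of VT ⇒ J = (1/4, 1/4)
2·[GJA] = -5/16, 2·[NTJ] = 1/7
[GJA]:[NTJ] = -5/16:1/7 = -35/16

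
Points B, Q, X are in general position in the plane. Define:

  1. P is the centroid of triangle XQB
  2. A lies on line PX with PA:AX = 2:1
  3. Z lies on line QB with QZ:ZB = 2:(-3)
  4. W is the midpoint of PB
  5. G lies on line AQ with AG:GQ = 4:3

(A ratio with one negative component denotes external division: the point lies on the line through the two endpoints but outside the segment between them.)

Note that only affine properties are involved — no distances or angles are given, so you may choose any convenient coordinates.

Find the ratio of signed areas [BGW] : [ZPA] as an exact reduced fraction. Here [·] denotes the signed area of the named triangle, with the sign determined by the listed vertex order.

Set B = (0, 0), Q = (1, 0), X = (0, 1); any affine frame gives the same invariant.
1. P is the centroid of triangle XQB ⇒ P = (1/3, 1/3)
2. A lies on line PX with PA:AX = 2:1 ⇒ A = (1/9, 7/9)
3. Z lies on line QB with QZ:ZB = 2:(-3) ⇒ Z = (3, 0)
4. W is the midpoint of PB ⇒ W = (1/6, 1/6)
5. G lies on line AQ with AG:GQ = 4:3 ⇒ G = (13/21, 1/3)
2·[BGW] = 1/21, 2·[ZPA] = -10/9
[BGW]:[ZPA] = 1/21:-10/9 = -3/70

[BGW]:[ZPA] = -3/70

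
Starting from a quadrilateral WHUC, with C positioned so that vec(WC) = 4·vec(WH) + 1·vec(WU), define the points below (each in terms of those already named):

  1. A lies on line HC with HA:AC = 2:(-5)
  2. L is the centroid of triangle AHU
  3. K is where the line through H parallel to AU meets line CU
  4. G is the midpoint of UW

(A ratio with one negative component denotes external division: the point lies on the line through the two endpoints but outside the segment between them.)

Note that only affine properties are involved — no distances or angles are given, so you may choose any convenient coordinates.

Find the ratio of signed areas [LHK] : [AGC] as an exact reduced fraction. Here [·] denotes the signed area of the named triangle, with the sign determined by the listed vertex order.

Work in coordinates with W = (0, 0), H = (1, 0), U = (0, 1), C = (4, 1).
1. A lies on line HC with HA:AC = 2:(-5) ⇒ A = (-1, -2/3)
2. L is the centroid of triangle AHU ⇒ L = (0, 1/9)
3. K is where the line through H parallel to AU meets line CU ⇒ K = (8/5, 1)
4. G is the midpoint of UW ⇒ G = (0, 1/2)
2·[LHK] = 16/15, 2·[AGC] = -25/6
[LHK]:[AGC] = 16/15:-25/6 = -32/125

[LHK]:[AGC] = -32/125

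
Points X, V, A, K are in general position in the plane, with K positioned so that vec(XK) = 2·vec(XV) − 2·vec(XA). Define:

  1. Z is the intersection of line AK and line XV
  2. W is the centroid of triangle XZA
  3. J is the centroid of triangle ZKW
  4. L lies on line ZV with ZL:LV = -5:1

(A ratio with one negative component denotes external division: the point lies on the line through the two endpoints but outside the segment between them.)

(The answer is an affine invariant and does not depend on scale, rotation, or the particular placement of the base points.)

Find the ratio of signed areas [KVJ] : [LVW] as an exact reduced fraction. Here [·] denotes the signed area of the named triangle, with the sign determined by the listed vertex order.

Work in coordinates with X = (0, 0), V = (1, 0), A = (0, 1), K = (2, -2).
1. Z is the intersection of line AK and line XV ⇒ Z = (2/3, 0)
2. W is the centroid of triangle XZA ⇒ W = (2/9, 1/3)
3. J is the centroid of triangle ZKW ⇒ J = (26/27, -5/9)
4. L lies on line ZV with ZL:LV = -5:1 ⇒ L = (13/12, 0)
2·[KVJ] = 17/27, 2·[LVW] = -1/36
[KVJ]:[LVW] = 17/27:-1/36 = -68/3

[KVJ]:[LVW] = -68/3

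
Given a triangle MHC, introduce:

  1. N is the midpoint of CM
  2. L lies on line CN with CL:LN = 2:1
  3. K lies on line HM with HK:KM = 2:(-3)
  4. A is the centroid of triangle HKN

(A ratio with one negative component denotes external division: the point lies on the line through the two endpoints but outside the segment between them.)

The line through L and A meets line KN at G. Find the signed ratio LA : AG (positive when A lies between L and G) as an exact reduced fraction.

LA:AG = -5/2

Work in coordinates with M = (0, 0), H = (1, 0), C = (0, 1).
1. N is the midpoint of CM ⇒ N = (0, 1/2)
2. L lies on line CN with CL:LN = 2:1 ⇒ L = (0, 2/3)
3. K lies on line HM with HK:KM = 2:(-3) ⇒ K = (3, 0)
4. A is the centroid of triangle HKN ⇒ A = (4/3, 1/6)
line LA meets KN at G = (4/5, 11/30)
A = L + t·(G−L) with t = 5/3, so LA:AG = 5/3:-2/3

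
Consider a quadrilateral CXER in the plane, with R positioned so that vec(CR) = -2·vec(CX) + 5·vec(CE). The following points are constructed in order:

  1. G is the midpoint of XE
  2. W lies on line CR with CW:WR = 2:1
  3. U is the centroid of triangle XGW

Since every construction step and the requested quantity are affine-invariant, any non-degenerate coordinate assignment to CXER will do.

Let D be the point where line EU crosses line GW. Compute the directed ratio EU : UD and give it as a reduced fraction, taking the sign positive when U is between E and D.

EU:UD = -4

Work in coordinates with C = (0, 0), X = (1, 0), E = (0, 1), R = (-2, 5).
1. G is the midpoint of XE ⇒ G = (1/2, 1/2)
2. W lies on line CR with CW:WR = 2:1 ⇒ W = (-4/3, 10/3)
3. U is the centroid of triangle XGW ⇒ U = (1/18, 23/18)
line EU meets GW at D = (1/24, 29/24)
U = E + t·(D−E) with t = 4/3, so EU:UD = 4/3:-1/3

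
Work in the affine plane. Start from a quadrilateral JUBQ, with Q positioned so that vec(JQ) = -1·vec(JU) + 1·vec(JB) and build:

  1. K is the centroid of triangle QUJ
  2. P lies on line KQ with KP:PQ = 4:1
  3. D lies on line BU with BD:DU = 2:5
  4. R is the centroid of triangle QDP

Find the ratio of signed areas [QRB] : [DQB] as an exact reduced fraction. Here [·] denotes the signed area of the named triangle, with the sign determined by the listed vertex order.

Assign J = (0, 0), U = (1, 0), B = (0, 1), Q = (-1, 1) — the answer is frame-independent, so this choice is without loss of generality.
1. K is the centroid of triangle QUJ ⇒ K = (0, 1/3)
2. P lies on line KQ with KP:PQ = 4:1 ⇒ P = (-4/5, 13/15)
3. D lies on line BU with BD:DU = 2:5 ⇒ D = (2/7, 5/7)
4. R is the centroid of triangle QDP ⇒ R = (-53/105, 271/315)
2·[QRB] = 44/315, 2·[DQB] = -2/7
[QRB]:[DQB] = 44/315:-2/7 = -22/45

[QRB]:[DQB] = -22/45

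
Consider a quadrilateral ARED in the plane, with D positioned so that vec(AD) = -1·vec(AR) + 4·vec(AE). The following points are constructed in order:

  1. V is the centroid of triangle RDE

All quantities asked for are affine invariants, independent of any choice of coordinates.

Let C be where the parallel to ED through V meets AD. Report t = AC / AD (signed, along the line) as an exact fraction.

t = 5/3

Work in coordinates with A = (0, 0), R = (1, 0), E = (0, 1), D = (-1, 4).
1. V is the centroid of triangle RDE ⇒ V = (0, 5/3)
through V parallel to ED: direction (-1, 3); meets AD at C = (-5/3, 20/3)
C = A + t·(D−A) with t = 5/3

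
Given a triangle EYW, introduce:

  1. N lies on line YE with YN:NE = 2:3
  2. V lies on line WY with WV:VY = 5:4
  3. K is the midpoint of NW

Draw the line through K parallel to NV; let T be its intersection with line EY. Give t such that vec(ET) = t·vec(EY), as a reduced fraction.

Set E = (0, 0), Y = (1, 0), W = (0, 1); any affine frame gives the same invariant.
1. N lies on line YE with YN:NE = 2:3 ⇒ N = (3/5, 0)
2. V lies on line WY with WV:VY = 5:4 ⇒ V = (5/9, 4/9)
3. K is the midpoint of NW ⇒ K = (3/10, 1/2)
through K parallel to NV: direction (-2/45, 4/9); meets EY at T = (7/20, 0)
T = E + t·(Y−E) with t = 7/20

t = 7/20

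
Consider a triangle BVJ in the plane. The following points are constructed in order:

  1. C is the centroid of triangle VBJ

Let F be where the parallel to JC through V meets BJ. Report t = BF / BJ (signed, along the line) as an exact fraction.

t = 2

Work in coordinates with B = (0, 0), V = (1, 0), J = (0, 1).
1. C is the centroid of triangle VBJ ⇒ C = (1/3, 1/3)
through V parallel to JC: direction (1/3, -2/3); meets BJ at F = (0, 2)
F = B + t·(J−B) with t = 2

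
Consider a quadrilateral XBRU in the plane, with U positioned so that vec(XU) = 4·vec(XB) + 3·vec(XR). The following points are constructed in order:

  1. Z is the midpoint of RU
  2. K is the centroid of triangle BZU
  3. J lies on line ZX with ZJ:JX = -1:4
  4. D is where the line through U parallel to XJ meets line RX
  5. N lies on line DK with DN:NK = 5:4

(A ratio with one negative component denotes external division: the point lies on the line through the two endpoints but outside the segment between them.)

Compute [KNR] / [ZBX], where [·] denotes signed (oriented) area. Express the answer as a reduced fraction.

Set X = (0, 0), B = (1, 0), R = (0, 1), U = (4, 3); any affine frame gives the same invariant.
1. Z is the midpoint of RU ⇒ Z = (2, 2)
2. K is the centroid of triangle BZU ⇒ K = (7/3, 5/3)
3. J lies on line ZX with ZJ:JX = -1:4 ⇒ J = (8/3, 8/3)
4. D is where the line through U parallel to XJ meets line RX ⇒ D = (0, -1)
5. N lies on line DK with DN:NK = 5:4 ⇒ N = (35/27, 13/27)
2·[KNR] = -56/27, 2·[ZBX] = -2
[KNR]:[ZBX] = -56/27:-2 = 28/27

[KNR]:[ZBX] = 28/27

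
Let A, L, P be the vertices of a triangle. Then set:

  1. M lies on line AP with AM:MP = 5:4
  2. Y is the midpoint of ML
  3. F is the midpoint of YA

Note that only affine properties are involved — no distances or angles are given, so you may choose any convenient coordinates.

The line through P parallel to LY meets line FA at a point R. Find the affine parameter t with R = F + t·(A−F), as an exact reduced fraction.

t = -13/5

Set A = (0, 0), L = (1, 0), P = (0, 1); any affine frame gives the same invariant.
1. M lies on line AP with AM:MP = 5:4 ⇒ M = (0, 5/9)
2. Y is the midpoint of ML ⇒ Y = (1/2, 5/18)
3. F is the midpoint of YA ⇒ F = (1/4, 5/36)
through P parallel to LY: direction (-1/2, 5/18); meets FA at R = (9/10, 1/2)
R = F + t·(A−F) with t = -13/5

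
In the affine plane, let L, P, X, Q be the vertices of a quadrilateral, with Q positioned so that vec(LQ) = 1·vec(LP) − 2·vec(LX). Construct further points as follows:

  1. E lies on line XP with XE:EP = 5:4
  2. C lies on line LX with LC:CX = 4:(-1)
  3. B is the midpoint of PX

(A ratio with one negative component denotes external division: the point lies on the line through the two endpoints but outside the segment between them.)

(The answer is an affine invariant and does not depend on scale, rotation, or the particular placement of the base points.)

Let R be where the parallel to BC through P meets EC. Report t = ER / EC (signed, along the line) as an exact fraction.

Set L = (0, 0), P = (1, 0), X = (0, 1), Q = (1, -2); any affine frame gives the same invariant.
1. E lies on line XP with XE:EP = 5:4 ⇒ E = (5/9, 4/9)
2. C lies on line LX with LC:CX = 4:(-1) ⇒ C = (0, 4/3)
3. B is the midpoint of PX ⇒ B = (1/2, 1/2)
through P parallel to BC: direction (-1/2, 5/6); meets EC at R = (5, -20/3)
R = E + t·(C−E) with t = -8

t = -8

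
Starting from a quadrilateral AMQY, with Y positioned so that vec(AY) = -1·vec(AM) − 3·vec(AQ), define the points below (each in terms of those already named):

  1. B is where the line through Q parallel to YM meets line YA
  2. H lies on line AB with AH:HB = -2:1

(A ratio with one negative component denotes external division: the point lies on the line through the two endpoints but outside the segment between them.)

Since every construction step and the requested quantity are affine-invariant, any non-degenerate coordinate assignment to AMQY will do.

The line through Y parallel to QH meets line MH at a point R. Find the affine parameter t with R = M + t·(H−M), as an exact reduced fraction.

t = 6/13

Choose coordinates A = (0, 0), M = (1, 0), Q = (0, 1), Y = (-1, -3).
1. B is where the line through Q parallel to YM meets line YA ⇒ B = (2/3, 2)
2. H lies on line AB with AH:HB = -2:1 ⇒ H = (4/3, 4)
through Y parallel to QH: direction (4/3, 3); meets MH at R = (15/13, 24/13)
R = M + t·(H−M) with t = 6/13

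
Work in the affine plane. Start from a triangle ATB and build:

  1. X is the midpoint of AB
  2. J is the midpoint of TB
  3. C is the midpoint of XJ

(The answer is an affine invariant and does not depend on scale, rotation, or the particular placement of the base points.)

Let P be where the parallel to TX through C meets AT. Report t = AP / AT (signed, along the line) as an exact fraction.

t = 5/4

Set A = (0, 0), T = (1, 0), B = (0, 1); any affine frame gives the same invariant.
1. X is the midpoint of AB ⇒ X = (0, 1/2)
2. J is the midpoint of TB ⇒ J = (1/2, 1/2)
3. C is the midpoint of XJ ⇒ C = (1/4, 1/2)
through C parallel to TX: direction (-1, 1/2); meets AT at P = (5/4, 0)
P = A + t·(T−A) with t = 5/4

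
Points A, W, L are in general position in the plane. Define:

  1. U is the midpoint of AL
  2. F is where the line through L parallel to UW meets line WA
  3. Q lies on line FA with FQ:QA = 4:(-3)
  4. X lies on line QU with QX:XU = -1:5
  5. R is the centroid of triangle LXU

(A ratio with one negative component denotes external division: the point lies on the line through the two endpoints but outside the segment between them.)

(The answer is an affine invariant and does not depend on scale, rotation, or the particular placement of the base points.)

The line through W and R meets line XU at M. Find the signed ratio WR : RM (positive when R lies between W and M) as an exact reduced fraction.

WR:RM = -9/2

Work in coordinates with A = (0, 0), W = (1, 0), L = (0, 1).
1. U is the midpoint of AL ⇒ U = (0, 1/2)
2. F is where the line through L parallel to UW meets line WA ⇒ F = (2, 0)
3. Q lies on line FA with FQ:QA = 4:(-3) ⇒ Q = (-6, 0)
4. X lies on line QU with QX:XU = -1:5 ⇒ X = (-15/2, -1/8)
5. R is the centroid of triangle LXU ⇒ R = (-5/2, 11/24)
line WR meets XU at M = (-31/18, 77/216)
R = W + t·(M−W) with t = 9/7, so WR:RM = 9/7:-2/7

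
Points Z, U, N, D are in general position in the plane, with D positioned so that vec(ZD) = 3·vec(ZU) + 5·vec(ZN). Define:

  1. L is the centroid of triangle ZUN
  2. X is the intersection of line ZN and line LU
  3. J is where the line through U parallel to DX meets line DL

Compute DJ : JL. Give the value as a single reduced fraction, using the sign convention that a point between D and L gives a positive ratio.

Assign Z = (0, 0), U = (1, 0), N = (0, 1), D = (3, 5) — the answer is frame-independent, so this choice is without loss of generality.
1. L is the centroid of triangle ZUN ⇒ L = (1/3, 1/3)
2. X is the intersection of line ZN and line LU ⇒ X = (0, 1/2)
3. J is where the line through U parallel to DX meets line DL ⇒ J = (-5, -9)
J = D + t·(L−D) with t = 3, so DJ:JL = t:(1−t) = 3:-2

DJ:JL = -3/2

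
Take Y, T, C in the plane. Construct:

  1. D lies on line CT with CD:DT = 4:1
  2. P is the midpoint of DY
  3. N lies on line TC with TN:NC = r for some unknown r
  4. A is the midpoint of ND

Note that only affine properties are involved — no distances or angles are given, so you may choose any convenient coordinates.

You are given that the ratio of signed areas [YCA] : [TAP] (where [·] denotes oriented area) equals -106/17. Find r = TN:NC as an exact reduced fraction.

r = 2/5

Work in coordinates with Y = (0, 0), T = (1, 0), C = (0, 1).
1. D lies on line CT with CD:DT = 4:1 ⇒ D = (4/5, 1/5)
2. P is the midpoint of DY ⇒ P = (2/5, 1/10)
3. With TN:NC = r, write λ = r/(r+1) so N = T + λ·(C−T); N is affine-linear in λ
4. A is the midpoint of ND ⇒ A is an affine combination of earlier points and hence also affine-linear in λ
Every point depending on N is an affine combination of N and λ-independent points, so each such coordinate is linear in λ; the λ² term in each signed area is a multiple of (C−T)×(C−T) = 0, so 2·[YCA] and 2·[TAP] are each linear in λ. Evaluating at λ=0 and λ=1:
  2·[YCA] = 1/2·λ − 9/10,   2·[TAP] = 1/4·λ + 1/20
So [YCA]:[TAP] = (1/2·λ − 9/10) / (1/4·λ + 1/20). Setting this equal to -106/17:
  1/2·λ − 9/10 = -106/17·(1/4·λ + 1/20)  ⇒  λ = 2/7
Then r = λ/(1−λ) = (2/7)/(5/7) = 2/5. Check: with r = 2/5, N = (5/7, 2/7) and [YCA]:[TAP] = -106/17 as required.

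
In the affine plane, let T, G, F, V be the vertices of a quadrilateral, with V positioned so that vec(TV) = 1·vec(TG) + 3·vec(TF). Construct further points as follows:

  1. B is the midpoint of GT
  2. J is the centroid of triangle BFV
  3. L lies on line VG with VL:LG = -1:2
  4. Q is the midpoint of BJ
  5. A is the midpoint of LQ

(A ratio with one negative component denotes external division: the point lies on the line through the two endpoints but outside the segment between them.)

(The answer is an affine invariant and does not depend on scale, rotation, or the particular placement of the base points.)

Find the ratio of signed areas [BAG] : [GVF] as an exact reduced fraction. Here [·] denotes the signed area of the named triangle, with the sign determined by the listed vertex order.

[BAG]:[GVF] = -5/9

Assign T = (0, 0), G = (1, 0), F = (0, 1), V = (1, 3) — the answer is frame-independent, so this choice is without loss of generality.
1. B is the midpoint of GT ⇒ B = (1/2, 0)
2. J is the centroid of triangle BFV ⇒ J = (1/2, 4/3)
3. L lies on line VG with VL:LG = -1:2 ⇒ L = (1, 6)
4. Q is the midpoint of BJ ⇒ Q = (1/2, 2/3)
5. A is the midpoint of LQ ⇒ A = (3/4, 10/3)
2·[BAG] = -5/3, 2·[GVF] = 3
[BAG]:[GVF] = -5/3:3 = -5/9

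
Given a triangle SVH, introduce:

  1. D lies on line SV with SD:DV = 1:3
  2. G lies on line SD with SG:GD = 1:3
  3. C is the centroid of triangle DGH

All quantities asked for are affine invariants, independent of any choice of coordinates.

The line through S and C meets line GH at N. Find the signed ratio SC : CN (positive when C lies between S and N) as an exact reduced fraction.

SC:CN = -2

Assign S = (0, 0), V = (1, 0), H = (0, 1) — the answer is frame-independent, so this choice is without loss of generality.
1. D lies on line SV with SD:DV = 1:3 ⇒ D = (1/4, 0)
2. G lies on line SD with SG:GD = 1:3 ⇒ G = (1/16, 0)
3. C is the centroid of triangle DGH ⇒ C = (5/48, 1/3)
line SC meets GH at N = (5/96, 1/6)
C = S + t·(N−S) with t = 2, so SC:CN = 2:-1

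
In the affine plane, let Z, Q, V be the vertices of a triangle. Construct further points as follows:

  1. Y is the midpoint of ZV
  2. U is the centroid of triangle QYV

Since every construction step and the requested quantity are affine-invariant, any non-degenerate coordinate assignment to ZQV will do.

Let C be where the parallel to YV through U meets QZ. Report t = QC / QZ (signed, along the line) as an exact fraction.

Set Z = (0, 0), Q = (1, 0), V = (0, 1); any affine frame gives the same invariant.
1. Y is the midpoint of ZV ⇒ Y = (0, 1/2)
2. U is the centroid of triangle QYV ⇒ U = (1/3, 1/2)
through U parallel to YV: direction (0, 1/2); meets QZ at C = (1/3, 0)
C = Q + t·(Z−Q) with t = 2/3

t = 2/3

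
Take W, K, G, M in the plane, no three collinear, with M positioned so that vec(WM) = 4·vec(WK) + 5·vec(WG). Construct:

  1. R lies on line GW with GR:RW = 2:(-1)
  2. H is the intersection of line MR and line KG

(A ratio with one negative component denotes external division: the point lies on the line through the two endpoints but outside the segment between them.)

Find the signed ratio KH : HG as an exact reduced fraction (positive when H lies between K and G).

KH:HG = 1/4

Assign W = (0, 0), K = (1, 0), G = (0, 1), M = (4, 5) — the answer is frame-independent, so this choice is without loss of generality.
1. R lies on line GW with GR:RW = 2:(-1) ⇒ R = (0, -1)
2. H is the intersection of line MR and line KG ⇒ H = (4/5, 1/5)
H = K + t·(G−K) with t = 1/5, so KH:HG = t:(1−t) = 1/5:4/5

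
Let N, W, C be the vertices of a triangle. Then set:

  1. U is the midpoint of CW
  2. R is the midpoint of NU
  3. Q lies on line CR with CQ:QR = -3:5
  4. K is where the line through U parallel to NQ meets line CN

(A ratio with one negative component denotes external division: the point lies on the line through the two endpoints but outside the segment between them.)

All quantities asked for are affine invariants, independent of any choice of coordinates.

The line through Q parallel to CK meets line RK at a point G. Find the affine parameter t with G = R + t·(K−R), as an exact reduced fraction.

Work in coordinates with N = (0, 0), W = (1, 0), C = (0, 1).
1. U is the midpoint of CW ⇒ U = (1/2, 1/2)
2. R is the midpoint of NU ⇒ R = (1/4, 1/4)
3. Q lies on line CR with CQ:QR = -3:5 ⇒ Q = (-3/8, 17/8)
4. K is where the line through U parallel to NQ meets line CN ⇒ K = (0, 10/3)
through Q parallel to CK: direction (0, 7/3); meets RK at G = (-3/8, 191/24)
G = R + t·(K−R) with t = 5/2

t = 5/2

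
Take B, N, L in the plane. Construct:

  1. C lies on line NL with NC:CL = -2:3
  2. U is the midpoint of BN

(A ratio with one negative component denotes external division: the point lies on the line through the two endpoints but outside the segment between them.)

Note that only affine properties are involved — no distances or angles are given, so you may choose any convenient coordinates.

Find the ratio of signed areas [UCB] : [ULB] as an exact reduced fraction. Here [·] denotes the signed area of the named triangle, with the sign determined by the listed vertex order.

[UCB]:[ULB] = -2

Choose coordinates B = (0, 0), N = (1, 0), L = (0, 1).
1. C lies on line NL with NC:CL = -2:3 ⇒ C = (3, -2)
2. U is the midpoint of BN ⇒ U = (1/2, 0)
2·[UCB] = -1, 2·[ULB] = 1/2
[UCB]:[ULB] = -1:1/2 = -2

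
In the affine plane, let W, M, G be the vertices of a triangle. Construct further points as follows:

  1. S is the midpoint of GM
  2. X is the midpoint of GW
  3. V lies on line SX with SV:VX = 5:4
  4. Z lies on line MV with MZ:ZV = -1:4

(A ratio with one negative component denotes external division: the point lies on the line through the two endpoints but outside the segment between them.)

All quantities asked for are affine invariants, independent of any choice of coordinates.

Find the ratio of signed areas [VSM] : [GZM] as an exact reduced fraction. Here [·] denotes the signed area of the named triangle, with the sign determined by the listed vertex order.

Assign W = (0, 0), M = (1, 0), G = (0, 1) — the answer is frame-independent, so this choice is without loss of generality.
1. S is the midpoint of GM ⇒ S = (1/2, 1/2)
2. X is the midpoint of GW ⇒ X = (0, 1/2)
3. V lies on line SX with SV:VX = 5:4 ⇒ V = (2/9, 1/2)
4. Z lies on line MV with MZ:ZV = -1:4 ⇒ Z = (34/27, -1/6)
2·[VSM] = -5/36, 2·[GZM] = -5/54
[VSM]:[GZM] = -5/36:-5/54 = 3/2

[VSM]:[GZM] = 3/2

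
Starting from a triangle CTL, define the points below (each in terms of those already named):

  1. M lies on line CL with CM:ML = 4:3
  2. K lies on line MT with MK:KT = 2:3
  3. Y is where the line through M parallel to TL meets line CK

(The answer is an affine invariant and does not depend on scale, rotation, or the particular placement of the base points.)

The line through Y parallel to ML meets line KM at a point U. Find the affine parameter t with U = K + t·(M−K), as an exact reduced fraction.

Assign C = (0, 0), T = (1, 0), L = (0, 1) — the answer is frame-independent, so this choice is without loss of generality.
1. M lies on line CL with CM:ML = 4:3 ⇒ M = (0, 4/7)
2. K lies on line MT with MK:KT = 2:3 ⇒ K = (2/5, 12/35)
3. Y is where the line through M parallel to TL meets line CK ⇒ Y = (4/13, 24/91)
through Y parallel to ML: direction (0, 3/7); meets KM at U = (4/13, 36/91)
U = K + t·(M−K) with t = 3/13

t = 3/13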